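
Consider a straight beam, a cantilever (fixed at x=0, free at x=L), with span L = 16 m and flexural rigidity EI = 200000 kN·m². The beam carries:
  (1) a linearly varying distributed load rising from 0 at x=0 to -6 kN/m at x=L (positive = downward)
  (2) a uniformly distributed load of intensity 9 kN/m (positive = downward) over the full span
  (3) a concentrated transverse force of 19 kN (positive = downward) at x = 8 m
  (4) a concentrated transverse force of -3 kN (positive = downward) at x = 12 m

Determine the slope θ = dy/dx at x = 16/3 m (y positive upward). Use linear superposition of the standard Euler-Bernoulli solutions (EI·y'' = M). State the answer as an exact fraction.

θ(16/3) = -3359/253125 rad

Load 1 — triangular load w₀=-6 kN/m (0→w₀ over full span):
  θ_1 = (w₀Lx²/4-w₀L²x/3-w₀x⁴/(24L))/EI = ((-6)·16·(16/3)²/4-(-6)·16²·(16/3)/3-(-6)·(16/3)⁴/(24·16))/200000 = 2608/253125 rad
Load 2 — uniform load w=9 kN/m over full span:
  θ_2 = -wx(x²-3Lx+3L²)/(6EI) = -9·(16/3)·((16/3)²-3·16·(16/3)+3·16²)/(6·200000) = -608/28125 rad
Load 3 — point force P=19 kN at a=8 m (b=L-a=8):
  θ_3 = -Px(2a-x)/(2EI)  [x≤a] = -19·(16/3)·(2·8-(16/3))/(2·200000) = -76/28125 rad
Load 4 — point force P=-3 kN at a=12 m (b=L-a=4):
  θ_4 = -Px(2a-x)/(2EI)  [x≤a] = -(-3)·(16/3)·(2·12-(16/3))/(2·200000) = 7/9375 rad
Superposition: θ = Σ θ_i = -3359/253125 rad ≈ -0.013270 rad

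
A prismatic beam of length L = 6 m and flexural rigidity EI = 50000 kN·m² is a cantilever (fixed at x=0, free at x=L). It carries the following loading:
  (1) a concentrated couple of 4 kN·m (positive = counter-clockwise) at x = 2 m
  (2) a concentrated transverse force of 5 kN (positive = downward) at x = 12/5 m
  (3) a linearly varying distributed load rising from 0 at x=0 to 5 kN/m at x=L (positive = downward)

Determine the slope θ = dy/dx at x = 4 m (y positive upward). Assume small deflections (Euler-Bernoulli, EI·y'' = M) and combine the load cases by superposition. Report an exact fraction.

Load 1 — applied couple M₀=4 kN·m at a=2 m (b=L-a=4):
  θ_1 = M₀a/EI  [x>a] = 4·2/50000 = 1/6250 rad
Load 2 — point force P=5 kN at a=12/5 m (b=L-a=18/5):
  θ_2 = -Pa²/(2EI)  [x>a] = -5·(12/5)²/(2·50000) = -9/31250 rad
Load 3 — triangular load w₀=5 kN/m (0→w₀ over full span):
  θ_3 = (w₀Lx²/4-w₀L²x/3-w₀x⁴/(24L))/EI = (5·6·4²/4-5·6²·4/3-5·4⁴/(24·6))/50000 = -29/11250 rad
Superposition: θ = Σ θ_i = -761/281250 rad ≈ -0.002706 rad

θ(4) = -761/281250 rad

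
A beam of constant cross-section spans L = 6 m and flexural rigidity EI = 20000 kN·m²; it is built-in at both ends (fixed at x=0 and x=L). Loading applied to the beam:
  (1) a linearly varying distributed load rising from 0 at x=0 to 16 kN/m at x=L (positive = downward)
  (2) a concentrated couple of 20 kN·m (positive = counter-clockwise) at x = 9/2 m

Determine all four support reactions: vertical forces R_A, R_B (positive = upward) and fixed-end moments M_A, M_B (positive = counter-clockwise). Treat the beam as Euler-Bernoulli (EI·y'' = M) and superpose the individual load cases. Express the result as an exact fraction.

Load 1 — triangular load w₀=16 kN/m (0→w₀ over full span):
  R_A = 3w₀L/20 = 3·16·6/20 = 72/5 kN
  M_A = w₀L²/30 = 16·6²/30 = 96/5 kN·m
  R_B = 7w₀L/20 = 7·16·6/20 = 168/5 kN
  M_B = -w₀L²/20 = -16·6²/20 = -144/5 kN·m
Load 2 — applied couple M₀=20 kN·m at a=9/2 m (b=L-a=3/2):
  R_A = 6M₀ab/L³ = 6·20·(9/2)·(3/2)/6³ = 15/4 kN
  M_A = M₀b(2a-b)/L² = 20·(3/2)·(2·(9/2)-(3/2))/6² = 25/4 kN·m
  R_B = -6M₀ab/L³ = -6·20·(9/2)·(3/2)/6³ = -15/4 kN
  M_B = M₀a(2b-a)/L² = 20·(9/2)·(2·(3/2)-(9/2))/6² = -15/4 kN·m
Superposition: R_A = 363/20 kN, M_A = 509/20 kN·m, R_B = 597/20 kN, M_B = -651/20 kN·m

R_A = 363/20 kN, M_A = 509/20 kN·m, R_B = 597/20 kN, M_B = -651/20 kN·m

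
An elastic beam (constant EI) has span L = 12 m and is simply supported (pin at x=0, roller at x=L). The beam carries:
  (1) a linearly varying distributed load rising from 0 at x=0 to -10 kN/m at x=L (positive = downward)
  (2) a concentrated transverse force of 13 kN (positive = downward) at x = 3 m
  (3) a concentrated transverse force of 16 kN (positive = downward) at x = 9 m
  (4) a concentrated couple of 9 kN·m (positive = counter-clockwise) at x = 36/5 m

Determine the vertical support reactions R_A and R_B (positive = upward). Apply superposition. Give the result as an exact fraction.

R_A = -11/2 kN, R_B = -51/2 kN

Load 1 — triangular load w₀=-10 kN/m (0→w₀ over full span):
  R_A = w₀L/6 = (-10)·12/6 = -20 kN
  R_B = w₀L/3 = (-10)·12/3 = -40 kN
Load 2 — point force P=13 kN at a=3 m (b=L-a=9):
  R_A = Pb/L = 13·9/12 = 39/4 kN
  R_B = Pa/L = 13·3/12 = 13/4 kN
Load 3 — point force P=16 kN at a=9 m (b=L-a=3):
  R_A = Pb/L = 16·3/12 = 4 kN
  R_B = Pa/L = 16·9/12 = 12 kN
Load 4 — applied couple M₀=9 kN·m at a=36/5 m (b=L-a=24/5):
  R_A = M₀/L = 9/12 = 3/4 kN
  R_B = -M₀/L = -9/12 = -3/4 kN
Superposition: R_A = -11/2 kN, R_B = -51/2 kN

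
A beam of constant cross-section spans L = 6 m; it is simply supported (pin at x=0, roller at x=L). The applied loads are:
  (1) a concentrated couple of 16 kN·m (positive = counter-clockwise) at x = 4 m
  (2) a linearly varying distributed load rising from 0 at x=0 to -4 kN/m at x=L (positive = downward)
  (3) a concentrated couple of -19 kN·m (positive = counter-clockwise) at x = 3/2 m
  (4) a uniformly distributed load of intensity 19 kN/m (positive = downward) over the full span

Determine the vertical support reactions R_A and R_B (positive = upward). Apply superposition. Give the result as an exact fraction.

Load 1 — applied couple M₀=16 kN·m at a=4 m (b=L-a=2):
  R_A = M₀/L = 16/6 = 8/3 kN
  R_B = -M₀/L = -16/6 = -8/3 kN
Load 2 — triangular load w₀=-4 kN/m (0→w₀ over full span):
  R_A = w₀L/6 = (-4)·6/6 = -4 kN
  R_B = w₀L/3 = (-4)·6/3 = -8 kN
Load 3 — applied couple M₀=-19 kN·m at a=3/2 m (b=L-a=9/2):
  R_A = M₀/L = (-19)/6 = -19/6 kN
  R_B = -M₀/L = -(-19)/6 = 19/6 kN
Load 4 — uniform load w=19 kN/m over full span:
  R_A = wL/2 = 19·6/2 = 57 kN
  R_B = wL/2 = 19·6/2 = 57 kN
Superposition: R_A = 105/2 kN, R_B = 99/2 kN

R_A = 105/2 kN, R_B = 99/2 kN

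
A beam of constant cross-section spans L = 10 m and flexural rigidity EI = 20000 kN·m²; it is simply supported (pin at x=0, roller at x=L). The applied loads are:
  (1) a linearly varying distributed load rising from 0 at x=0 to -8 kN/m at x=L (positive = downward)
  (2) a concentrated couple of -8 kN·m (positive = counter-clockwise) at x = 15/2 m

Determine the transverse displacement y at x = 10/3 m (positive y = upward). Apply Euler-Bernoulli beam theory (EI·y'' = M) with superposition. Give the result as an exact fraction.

y(10/3) = 13709/583200 m

Load 1 — triangular load w₀=-8 kN/m (0→w₀ over full span):
  y_1 = -w₀x(7L⁴-10L²x²+3x⁴)/(360LEI) = -(-8)·(10/3)·(7·10⁴-10·10²·(10/3)²+3·(10/3)⁴)/(360·10·20000) = 16/729 m
Load 2 — applied couple M₀=-8 kN·m at a=15/2 m (b=L-a=5/2):
  y_2 = (M₀x³/(6L)+C₁x)/EI  [x≤a] with C₁=M₀(3b²-L²)/(6L)=65/6 = ((-8)·(10/3)³/(6·10)+(65/6)·(10/3))/20000 = 101/64800 m
Superposition: y = Σ y_i = 13709/583200 m ≈ 0.023507 m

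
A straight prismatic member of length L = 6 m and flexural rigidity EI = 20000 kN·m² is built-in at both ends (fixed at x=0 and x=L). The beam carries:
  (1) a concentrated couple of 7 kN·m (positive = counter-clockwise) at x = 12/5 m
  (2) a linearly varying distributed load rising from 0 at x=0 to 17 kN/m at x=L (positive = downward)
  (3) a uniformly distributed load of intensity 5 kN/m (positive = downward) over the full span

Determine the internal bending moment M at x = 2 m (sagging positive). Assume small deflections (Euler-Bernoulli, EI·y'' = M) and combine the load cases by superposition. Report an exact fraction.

M(2) = 3137/225 kN·m

Load 1 — applied couple M₀=7 kN·m at a=12/5 m (b=L-a=18/5):
  M_1 = R_Ax - M_A  [x≤a] with R_A=42/25, M_A=21/25 = (42/25)·2 - (21/25) = 63/25 kN·m
Load 2 — triangular load w₀=17 kN/m (0→w₀ over full span):
  M_2 = 3w₀Lx/20 - w₀L²/30 - w₀x³/(6L) = 3·17·6·2/20 - 17·6²/30 - 17·2³/(6·6) = 289/45 kN·m
Load 3 — uniform load w=5 kN/m over full span:
  M_3 = wLx/2 - wL²/12 - wx²/2 = 5·6·2/2 - 5·6²/12 - 5·2²/2 = 5 kN·m
Superposition: M = Σ M_i = 3137/225 kN·m ≈ 13.942222 kN·m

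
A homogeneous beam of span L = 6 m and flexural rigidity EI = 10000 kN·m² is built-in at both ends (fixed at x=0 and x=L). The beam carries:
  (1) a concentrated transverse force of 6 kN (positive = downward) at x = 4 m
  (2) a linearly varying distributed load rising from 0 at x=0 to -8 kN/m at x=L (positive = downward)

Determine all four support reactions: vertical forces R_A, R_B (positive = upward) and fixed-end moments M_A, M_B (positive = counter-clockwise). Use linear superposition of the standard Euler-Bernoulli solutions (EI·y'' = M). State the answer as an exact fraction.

R_A = -254/45 kN, M_A = -104/15 kN·m, R_B = -556/45 kN, M_B = 136/15 kN·m

Load 1 — point force P=6 kN at a=4 m (b=L-a=2):
  R_A = Pb²(3a+b)/L³ = 6·2²·(3·4+2)/6³ = 14/9 kN
  M_A = Pab²/L² = 6·4·2²/6² = 8/3 kN·m
  R_B = Pa²(a+3b)/L³ = 6·4²·(4+3·2)/6³ = 40/9 kN
  M_B = -Pa²b/L² = -6·4²·2/6² = -16/3 kN·m
Load 2 — triangular load w₀=-8 kN/m (0→w₀ over full span):
  R_A = 3w₀L/20 = 3·(-8)·6/20 = -36/5 kN
  M_A = w₀L²/30 = (-8)·6²/30 = -48/5 kN·m
  R_B = 7w₀L/20 = 7·(-8)·6/20 = -84/5 kN
  M_B = -w₀L²/20 = -(-8)·6²/20 = 72/5 kN·m
Superposition: R_A = -254/45 kN, M_A = -104/15 kN·m, R_B = -556/45 kN, M_B = 136/15 kN·m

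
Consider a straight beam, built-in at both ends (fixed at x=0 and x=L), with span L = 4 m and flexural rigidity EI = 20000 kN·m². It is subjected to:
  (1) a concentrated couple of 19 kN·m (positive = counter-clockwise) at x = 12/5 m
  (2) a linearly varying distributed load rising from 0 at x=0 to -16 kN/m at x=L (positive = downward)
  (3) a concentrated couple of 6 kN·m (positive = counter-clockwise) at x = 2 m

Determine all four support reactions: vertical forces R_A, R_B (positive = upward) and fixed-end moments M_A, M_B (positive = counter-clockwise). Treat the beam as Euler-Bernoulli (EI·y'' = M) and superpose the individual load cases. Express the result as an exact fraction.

Load 1 — applied couple M₀=19 kN·m at a=12/5 m (b=L-a=8/5):
  R_A = 6M₀ab/L³ = 6·19·(12/5)·(8/5)/4³ = 171/25 kN
  M_A = M₀b(2a-b)/L² = 19·(8/5)·(2·(12/5)-(8/5))/4² = 152/25 kN·m
  R_B = -6M₀ab/L³ = -6·19·(12/5)·(8/5)/4³ = -171/25 kN
  M_B = M₀a(2b-a)/L² = 19·(12/5)·(2·(8/5)-(12/5))/4² = 57/25 kN·m
Load 2 — triangular load w₀=-16 kN/m (0→w₀ over full span):
  R_A = 3w₀L/20 = 3·(-16)·4/20 = -48/5 kN
  M_A = w₀L²/30 = (-16)·4²/30 = -128/15 kN·m
  R_B = 7w₀L/20 = 7·(-16)·4/20 = -112/5 kN
  M_B = -w₀L²/20 = -(-16)·4²/20 = 64/5 kN·m
Load 3 — applied couple M₀=6 kN·m at a=2 m (b=L-a=2):
  R_A = 6M₀ab/L³ = 6·6·2·2/4³ = 9/4 kN
  M_A = M₀b(2a-b)/L² = 6·2·(2·2-2)/4² = 3/2 kN·m
  R_B = -6M₀ab/L³ = -6·6·2·2/4³ = -9/4 kN
  M_B = M₀a(2b-a)/L² = 6·2·(2·2-2)/4² = 3/2 kN·m
Superposition: R_A = -51/100 kN, M_A = -143/150 kN·m, R_B = -3149/100 kN, M_B = 829/50 kN·m

R_A = -51/100 kN, M_A = -143/150 kN·m, R_B = -3149/100 kN, M_B = 829/50 kN·m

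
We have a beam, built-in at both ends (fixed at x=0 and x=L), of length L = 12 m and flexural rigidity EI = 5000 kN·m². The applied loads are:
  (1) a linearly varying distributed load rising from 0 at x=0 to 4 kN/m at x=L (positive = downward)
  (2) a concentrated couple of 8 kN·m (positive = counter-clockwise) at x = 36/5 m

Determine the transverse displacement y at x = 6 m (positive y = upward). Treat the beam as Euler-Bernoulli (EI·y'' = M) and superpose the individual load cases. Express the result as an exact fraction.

Load 1 — triangular load w₀=4 kN/m (0→w₀ over full span):
  y_1 = -w₀x²(L-x)²(x+2L)/(120LEI) = -4·6²·(12-6)²·(6+2·12)/(120·12·5000) = -27/1250 m
Load 2 — applied couple M₀=8 kN·m at a=36/5 m (b=L-a=24/5):
  y_2 = (R_Ax³/6 - M_Ax²/2)/EI  [x≤a] with R_A=24/25, M_A=64/25 = ((24/25)·6³/6 - (64/25)·6²/2)/5000 = -36/15625 m
Superposition: y = Σ y_i = -747/31250 m ≈ -0.023904 m

y(6) = -747/31250 m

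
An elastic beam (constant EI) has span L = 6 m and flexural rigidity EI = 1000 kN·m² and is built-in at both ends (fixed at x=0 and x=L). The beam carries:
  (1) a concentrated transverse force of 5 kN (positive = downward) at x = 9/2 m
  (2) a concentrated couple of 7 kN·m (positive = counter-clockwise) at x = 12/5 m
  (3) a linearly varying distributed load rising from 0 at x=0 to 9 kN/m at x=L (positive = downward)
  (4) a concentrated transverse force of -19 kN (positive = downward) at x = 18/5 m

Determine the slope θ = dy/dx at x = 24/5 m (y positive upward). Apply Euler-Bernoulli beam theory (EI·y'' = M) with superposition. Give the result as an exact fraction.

θ(24/5) = -49839/25000000 rad

Load 1 — point force P=5 kN at a=9/2 m (b=L-a=3/2):
  θ_1 = Pa²(L-x)(2bL-(3b+a)(L-x))/(2L³EI)  [x>a] = 5·(9/2)²·(6-(24/5))·(2·(3/2)·6-(3·(3/2)+(9/2))·(6-(24/5)))/(2·6³·1000) = 81/40000 rad
Load 2 — applied couple M₀=7 kN·m at a=12/5 m (b=L-a=18/5):
  θ_2 = (R_Ax²/2 - M_Ax - M₀(x-a))/EI  [x>a] with R_A=42/25, M_A=21/25 = ((42/25)·(24/5)²/2 - (21/25)·(24/5) - 7·((24/5)-(12/5)))/1000 = -231/156250 rad
Load 3 — triangular load w₀=9 kN/m (0→w₀ over full span):
  θ_3 = -w₀(2x(L-x)(L-2x)(x+2L)+x²(L-x)²)/(120LEI) = -9·(2·(24/5)·(6-(24/5))·(6-2·(24/5))·((24/5)+2·6)+(24/5)²·(6-(24/5))²)/(120·6·1000) = 648/78125 rad
Load 4 — point force P=-19 kN at a=18/5 m (b=L-a=12/5):
  θ_4 = Pa²(L-x)(2bL-(3b+a)(L-x))/(2L³EI)  [x>a] = (-19)·(18/5)²·(6-(24/5))·(2·(12/5)·6-(3·(12/5)+(18/5))·(6-(24/5)))/(2·6³·1000) = -16929/1562500 rad
Superposition: θ = Σ θ_i = -49839/25000000 rad ≈ -0.001994 rad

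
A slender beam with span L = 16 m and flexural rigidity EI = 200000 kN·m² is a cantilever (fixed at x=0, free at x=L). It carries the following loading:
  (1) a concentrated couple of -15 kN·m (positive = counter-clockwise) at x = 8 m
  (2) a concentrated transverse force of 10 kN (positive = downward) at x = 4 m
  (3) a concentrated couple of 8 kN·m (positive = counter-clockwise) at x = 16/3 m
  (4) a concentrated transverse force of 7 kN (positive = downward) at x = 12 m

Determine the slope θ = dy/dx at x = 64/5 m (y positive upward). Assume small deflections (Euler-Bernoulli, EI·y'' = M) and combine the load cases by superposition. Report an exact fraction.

θ(64/5) = -31/9375 rad

Load 1 — applied couple M₀=-15 kN·m at a=8 m (b=L-a=8):
  θ_1 = M₀a/EI  [x>a] = (-15)·8/200000 = -3/5000 rad
Load 2 — point force P=10 kN at a=4 m (b=L-a=12):
  θ_2 = -Pa²/(2EI)  [x>a] = -10·4²/(2·200000) = -1/2500 rad
Load 3 — applied couple M₀=8 kN·m at a=16/3 m (b=L-a=32/3):
  θ_3 = M₀a/EI  [x>a] = 8·(16/3)/200000 = 2/9375 rad
Load 4 — point force P=7 kN at a=12 m (b=L-a=4):
  θ_4 = -Pa²/(2EI)  [x>a] = -7·12²/(2·200000) = -63/25000 rad
Superposition: θ = Σ θ_i = -31/9375 rad ≈ -0.003307 rad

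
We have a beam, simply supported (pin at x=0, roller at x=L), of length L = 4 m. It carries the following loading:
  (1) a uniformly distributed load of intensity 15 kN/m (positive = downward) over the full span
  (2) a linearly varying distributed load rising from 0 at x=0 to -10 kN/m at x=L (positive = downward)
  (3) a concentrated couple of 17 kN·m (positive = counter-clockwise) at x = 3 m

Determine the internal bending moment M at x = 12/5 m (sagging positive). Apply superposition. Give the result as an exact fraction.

M(12/5) = 719/25 kN·m

Load 1 — uniform load w=15 kN/m over full span:
  M_1 = wx(L-x)/2 = 15·(12/5)·(4-(12/5))/2 = 144/5 kN·m
Load 2 — triangular load w₀=-10 kN/m (0→w₀ over full span):
  M_2 = w₀Lx/6 - w₀x³/(6L) = (-10)·4·(12/5)/6 - (-10)·(12/5)³/(6·4) = -256/25 kN·m
Load 3 — applied couple M₀=17 kN·m at a=3 m (b=L-a=1):
  M_3 = M₀x/L  [x≤a] = 17·(12/5)/4 = 51/5 kN·m
Superposition: M = Σ M_i = 719/25 kN·m ≈ 28.760000 kN·m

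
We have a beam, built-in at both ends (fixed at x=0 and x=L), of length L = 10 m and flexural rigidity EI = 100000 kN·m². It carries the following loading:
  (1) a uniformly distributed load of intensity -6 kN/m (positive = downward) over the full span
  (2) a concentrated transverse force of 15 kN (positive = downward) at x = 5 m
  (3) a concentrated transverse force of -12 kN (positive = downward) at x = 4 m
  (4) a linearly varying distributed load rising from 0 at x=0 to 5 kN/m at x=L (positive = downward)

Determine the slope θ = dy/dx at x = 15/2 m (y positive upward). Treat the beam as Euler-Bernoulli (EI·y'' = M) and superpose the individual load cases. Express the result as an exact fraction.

Load 1 — uniform load w=-6 kN/m over full span:
  θ_1 = -wx(L-x)(L-2x)/(12EI) = -(-6)·(15/2)·(10-(15/2))·(10-2·(15/2))/(12·100000) = -3/6400 rad
Load 2 — point force P=15 kN at a=5 m (b=L-a=5):
  θ_2 = Pa²(L-x)(2bL-(3b+a)(L-x))/(2L³EI)  [x>a] = 15·5²·(10-(15/2))·(2·5·10-(3·5+5)·(10-(15/2)))/(2·10³·100000) = 3/12800 rad
Load 3 — point force P=-12 kN at a=4 m (b=L-a=6):
  θ_3 = Pa²(L-x)(2bL-(3b+a)(L-x))/(2L³EI)  [x>a] = (-12)·4²·(10-(15/2))·(2·6·10-(3·6+4)·(10-(15/2)))/(2·10³·100000) = -39/250000 rad
Load 4 — triangular load w₀=5 kN/m (0→w₀ over full span):
  θ_4 = -w₀(2x(L-x)(L-2x)(x+2L)+x²(L-x)²)/(120LEI) = -5·(2·(15/2)·(10-(15/2))·(10-2·(15/2))·((15/2)+2·10)+(15/2)²·(10-(15/2))²)/(120·10·100000) = 41/204800 rad
Superposition: θ = Σ θ_i = -24343/128000000 rad ≈ -0.000190 rad

θ(15/2) = -24343/128000000 rad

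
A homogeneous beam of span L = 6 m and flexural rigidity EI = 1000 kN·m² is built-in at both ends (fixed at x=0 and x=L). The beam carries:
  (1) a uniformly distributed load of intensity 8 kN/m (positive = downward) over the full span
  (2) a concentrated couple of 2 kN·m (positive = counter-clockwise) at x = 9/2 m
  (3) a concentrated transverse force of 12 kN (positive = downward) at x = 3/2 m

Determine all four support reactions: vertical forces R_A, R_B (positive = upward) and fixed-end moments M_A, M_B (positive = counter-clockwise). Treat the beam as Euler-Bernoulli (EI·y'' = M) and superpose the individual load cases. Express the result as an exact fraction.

R_A = 69/2 kN, M_A = 139/4 kN·m, R_B = 51/2 kN, M_B = -111/4 kN·m

Load 1 — uniform load w=8 kN/m over full span:
  R_A = wL/2 = 8·6/2 = 24 kN
  M_A = wL²/12 = 8·6²/12 = 24 kN·m
  R_B = wL/2 = 8·6/2 = 24 kN
  M_B = -wL²/12 = -8·6²/12 = -24 kN·m
Load 2 — applied couple M₀=2 kN·m at a=9/2 m (b=L-a=3/2):
  R_A = 6M₀ab/L³ = 6·2·(9/2)·(3/2)/6³ = 3/8 kN
  M_A = M₀b(2a-b)/L² = 2·(3/2)·(2·(9/2)-(3/2))/6² = 5/8 kN·m
  R_B = -6M₀ab/L³ = -6·2·(9/2)·(3/2)/6³ = -3/8 kN
  M_B = M₀a(2b-a)/L² = 2·(9/2)·(2·(3/2)-(9/2))/6² = -3/8 kN·m
Load 3 — point force P=12 kN at a=3/2 m (b=L-a=9/2):
  R_A = Pb²(3a+b)/L³ = 12·(9/2)²·(3·(3/2)+(9/2))/6³ = 81/8 kN
  M_A = Pab²/L² = 12·(3/2)·(9/2)²/6² = 81/8 kN·m
  R_B = Pa²(a+3b)/L³ = 12·(3/2)²·((3/2)+3·(9/2))/6³ = 15/8 kN
  M_B = -Pa²b/L² = -12·(3/2)²·(9/2)/6² = -27/8 kN·m
Superposition: R_A = 69/2 kN, M_A = 139/4 kN·m, R_B = 51/2 kN, M_B = -111/4 kN·m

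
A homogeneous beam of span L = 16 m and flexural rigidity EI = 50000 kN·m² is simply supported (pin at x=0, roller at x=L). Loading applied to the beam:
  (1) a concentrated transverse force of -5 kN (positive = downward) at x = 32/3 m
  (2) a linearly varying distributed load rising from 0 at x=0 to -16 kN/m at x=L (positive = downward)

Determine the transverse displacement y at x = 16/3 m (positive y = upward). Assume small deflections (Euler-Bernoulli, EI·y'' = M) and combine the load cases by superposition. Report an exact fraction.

y(16/3) = 275584/2278125 m

Load 1 — point force P=-5 kN at a=32/3 m (b=L-a=16/3):
  y_1 = -Pbx(L²-b²-x²)/(6LEI)  [x≤a] = -(-5)·(16/3)·(16/3)·(16²-(16/3)²-(16/3)²)/(6·16·50000) = 896/151875 m
Load 2 — triangular load w₀=-16 kN/m (0→w₀ over full span):
  y_2 = -w₀x(7L⁴-10L²x²+3x⁴)/(360LEI) = -(-16)·(16/3)·(7·16⁴-10·16²·(16/3)²+3·(16/3)⁴)/(360·16·50000) = 262144/2278125 m
Superposition: y = Σ y_i = 275584/2278125 m ≈ 0.120970 m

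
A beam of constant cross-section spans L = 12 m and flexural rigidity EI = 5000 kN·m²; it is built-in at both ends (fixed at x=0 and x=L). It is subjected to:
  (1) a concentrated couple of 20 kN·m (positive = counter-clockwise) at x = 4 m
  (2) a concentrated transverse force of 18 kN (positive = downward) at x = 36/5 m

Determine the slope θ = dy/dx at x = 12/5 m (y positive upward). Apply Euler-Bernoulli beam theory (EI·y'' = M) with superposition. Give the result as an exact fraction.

θ(12/5) = -9812/1953125 rad

Load 1 — applied couple M₀=20 kN·m at a=4 m (b=L-a=8):
  θ_1 = (R_Ax²/2 - M_Ax)/EI  [x≤a] with R_A=20/9, M_A=0 = ((20/9)·(12/5)²/2 - 0·(12/5))/5000 = 4/3125 rad
Load 2 — point force P=18 kN at a=36/5 m (b=L-a=24/5):
  θ_2 = -Pb²x(2aL-(3a+b)x)/(2L³EI)  [x≤a] = -18·(24/5)²·(12/5)·(2·(36/5)·12-(3·(36/5)+(24/5))·(12/5))/(2·12³·5000) = -12312/1953125 rad
Superposition: θ = Σ θ_i = -9812/1953125 rad ≈ -0.005024 rad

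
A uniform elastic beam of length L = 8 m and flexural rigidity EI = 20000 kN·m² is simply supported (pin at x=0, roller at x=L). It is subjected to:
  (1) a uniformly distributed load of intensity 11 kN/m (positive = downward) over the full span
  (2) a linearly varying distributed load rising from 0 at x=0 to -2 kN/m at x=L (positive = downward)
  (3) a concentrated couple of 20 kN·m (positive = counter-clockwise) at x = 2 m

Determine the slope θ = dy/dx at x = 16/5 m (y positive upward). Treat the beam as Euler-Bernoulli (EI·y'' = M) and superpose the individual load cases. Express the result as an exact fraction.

Load 1 — uniform load w=11 kN/m over full span:
  θ_1 = -w(L³-6Lx²+4x³)/(24EI) = -11·(8³-6·8·(16/5)²+4·(16/5)³)/(24·20000) = -814/234375 rad
Load 2 — triangular load w₀=-2 kN/m (0→w₀ over full span):
  θ_2 = -w₀(7L⁴-30L²x²+15x⁴)/(360LEI) = -(-2)·(7·8⁴-30·8²·(16/5)²+15·(16/5)⁴)/(360·8·20000) = 1292/3515625 rad
Load 3 — applied couple M₀=20 kN·m at a=2 m (b=L-a=6):
  θ_3 = (M₀x²/(2L)-M₀(x-a)+C₁)/EI  [x>a] with C₁=M₀(3b²-L²)/(6L)=55/3 = (20·(16/5)²/(2·8)-20·((16/5)-2)+(55/3))/20000 = 107/300000 rad
Superposition: θ = Σ θ_i = -309251/112500000 rad ≈ -0.002749 rad

θ(16/5) = -309251/112500000 rad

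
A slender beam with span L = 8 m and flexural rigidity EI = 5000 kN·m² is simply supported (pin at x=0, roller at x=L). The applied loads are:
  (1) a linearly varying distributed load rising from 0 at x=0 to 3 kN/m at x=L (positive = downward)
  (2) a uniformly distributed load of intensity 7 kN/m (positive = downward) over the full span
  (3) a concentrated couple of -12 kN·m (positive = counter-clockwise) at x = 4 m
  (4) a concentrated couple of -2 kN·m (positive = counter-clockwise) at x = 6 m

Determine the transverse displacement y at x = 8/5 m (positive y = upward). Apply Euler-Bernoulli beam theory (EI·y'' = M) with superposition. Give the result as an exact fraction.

y(8/5) = -3025159/58593750 m

Load 1 — triangular load w₀=3 kN/m (0→w₀ over full span):
  y_1 = -w₀x(7L⁴-10L²x²+3x⁴)/(360LEI) = -3·(8/5)·(7·8⁴-10·8²·(8/5)²+3·(8/5)⁴)/(360·8·5000) = -88064/9765625 m
Load 2 — uniform load w=7 kN/m over full span:
  y_2 = -wx(L³-2Lx²+x³)/(24EI) = -7·(8/5)·(8³-2·8·(8/5)²+(8/5)³)/(24·5000) = -51968/1171875 m
Load 3 — applied couple M₀=-12 kN·m at a=4 m (b=L-a=4):
  y_3 = (M₀x³/(6L)+C₁x)/EI  [x≤a] with C₁=M₀(3b²-L²)/(6L)=4 = ((-12)·(8/5)³/(6·8)+4·(8/5))/5000 = 84/78125 m
Load 4 — applied couple M₀=-2 kN·m at a=6 m (b=L-a=2):
  y_4 = (M₀x³/(6L)+C₁x)/EI  [x≤a] with C₁=M₀(3b²-L²)/(6L)=13/6 = ((-2)·(8/5)³/(6·8)+(13/6)·(8/5))/5000 = 103/156250 m
Superposition: y = Σ y_i = -3025159/58593750 m ≈ -0.051629 m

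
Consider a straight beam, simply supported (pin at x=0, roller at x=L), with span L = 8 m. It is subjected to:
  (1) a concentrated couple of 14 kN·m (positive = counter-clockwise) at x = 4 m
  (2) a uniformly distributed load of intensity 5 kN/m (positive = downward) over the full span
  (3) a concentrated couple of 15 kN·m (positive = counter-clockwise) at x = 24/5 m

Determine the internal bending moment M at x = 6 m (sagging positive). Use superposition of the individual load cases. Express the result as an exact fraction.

Load 1 — applied couple M₀=14 kN·m at a=4 m (b=L-a=4):
  M_1 = M₀x/L - M₀  [x>a] = 14·6/8 - 14 = -7/2 kN·m
Load 2 — uniform load w=5 kN/m over full span:
  M_2 = wx(L-x)/2 = 5·6·(8-6)/2 = 30 kN·m
Load 3 — applied couple M₀=15 kN·m at a=24/5 m (b=L-a=16/5):
  M_3 = M₀x/L - M₀  [x>a] = 15·6/8 - 15 = -15/4 kN·m
Superposition: M = Σ M_i = 91/4 kN·m ≈ 22.750000 kN·m

M(6) = 91/4 kN·m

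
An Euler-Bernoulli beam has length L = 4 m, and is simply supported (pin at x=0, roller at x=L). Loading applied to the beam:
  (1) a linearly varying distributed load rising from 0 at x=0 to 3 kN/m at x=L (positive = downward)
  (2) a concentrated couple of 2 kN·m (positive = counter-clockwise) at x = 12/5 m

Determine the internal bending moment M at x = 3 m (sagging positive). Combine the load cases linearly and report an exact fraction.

M(3) = 17/8 kN·m

Load 1 — triangular load w₀=3 kN/m (0→w₀ over full span):
  M_1 = w₀Lx/6 - w₀x³/(6L) = 3·4·3/6 - 3·3³/(6·4) = 21/8 kN·m
Load 2 — applied couple M₀=2 kN·m at a=12/5 m (b=L-a=8/5):
  M_2 = M₀x/L - M₀  [x>a] = 2·3/4 - 2 = -1/2 kN·m
Superposition: M = Σ M_i = 17/8 kN·m ≈ 2.125000 kN·m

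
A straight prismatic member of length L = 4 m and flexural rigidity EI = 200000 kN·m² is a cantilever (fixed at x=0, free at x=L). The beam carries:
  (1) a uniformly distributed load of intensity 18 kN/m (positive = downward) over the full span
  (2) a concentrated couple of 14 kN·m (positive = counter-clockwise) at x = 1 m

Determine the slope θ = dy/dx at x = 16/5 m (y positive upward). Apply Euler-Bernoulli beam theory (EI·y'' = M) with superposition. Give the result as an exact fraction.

Load 1 — uniform load w=18 kN/m over full span:
  θ_1 = -wx(x²-3Lx+3L²)/(6EI) = -18·(16/5)·((16/5)²-3·4·(16/5)+3·4²)/(6·200000) = -372/390625 rad
Load 2 — applied couple M₀=14 kN·m at a=1 m (b=L-a=3):
  θ_2 = M₀a/EI  [x>a] = 14·1/200000 = 7/100000 rad
Superposition: θ = Σ θ_i = -11029/12500000 rad ≈ -0.000882 rad

θ(16/5) = -11029/12500000 rad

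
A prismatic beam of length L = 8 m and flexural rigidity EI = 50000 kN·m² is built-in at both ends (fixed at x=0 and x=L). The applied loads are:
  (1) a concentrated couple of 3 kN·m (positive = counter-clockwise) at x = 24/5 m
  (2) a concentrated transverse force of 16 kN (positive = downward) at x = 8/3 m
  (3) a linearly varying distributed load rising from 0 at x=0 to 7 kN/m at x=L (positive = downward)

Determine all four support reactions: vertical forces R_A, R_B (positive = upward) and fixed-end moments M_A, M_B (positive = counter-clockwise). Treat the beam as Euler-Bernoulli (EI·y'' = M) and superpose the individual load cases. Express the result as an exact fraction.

R_A = 28069/1350 kN, M_A = 23528/675 kN·m, R_B = 31331/1350 kN, M_B = -21277/675 kN·m

Load 1 — applied couple M₀=3 kN·m at a=24/5 m (b=L-a=16/5):
  R_A = 6M₀ab/L³ = 6·3·(24/5)·(16/5)/8³ = 27/50 kN
  M_A = M₀b(2a-b)/L² = 3·(16/5)·(2·(24/5)-(16/5))/8² = 24/25 kN·m
  R_B = -6M₀ab/L³ = -6·3·(24/5)·(16/5)/8³ = -27/50 kN
  M_B = M₀a(2b-a)/L² = 3·(24/5)·(2·(16/5)-(24/5))/8² = 9/25 kN·m
Load 2 — point force P=16 kN at a=8/3 m (b=L-a=16/3):
  R_A = Pb²(3a+b)/L³ = 16·(16/3)²·(3·(8/3)+(16/3))/8³ = 320/27 kN
  M_A = Pab²/L² = 16·(8/3)·(16/3)²/8² = 512/27 kN·m
  R_B = Pa²(a+3b)/L³ = 16·(8/3)²·((8/3)+3·(16/3))/8³ = 112/27 kN
  M_B = -Pa²b/L² = -16·(8/3)²·(16/3)/8² = -256/27 kN·m
Load 3 — triangular load w₀=7 kN/m (0→w₀ over full span):
  R_A = 3w₀L/20 = 3·7·8/20 = 42/5 kN
  M_A = w₀L²/30 = 7·8²/30 = 224/15 kN·m
  R_B = 7w₀L/20 = 7·7·8/20 = 98/5 kN
  M_B = -w₀L²/20 = -7·8²/20 = -112/5 kN·m
Superposition: R_A = 28069/1350 kN, M_A = 23528/675 kN·m, R_B = 31331/1350 kN, M_B = -21277/675 kN·m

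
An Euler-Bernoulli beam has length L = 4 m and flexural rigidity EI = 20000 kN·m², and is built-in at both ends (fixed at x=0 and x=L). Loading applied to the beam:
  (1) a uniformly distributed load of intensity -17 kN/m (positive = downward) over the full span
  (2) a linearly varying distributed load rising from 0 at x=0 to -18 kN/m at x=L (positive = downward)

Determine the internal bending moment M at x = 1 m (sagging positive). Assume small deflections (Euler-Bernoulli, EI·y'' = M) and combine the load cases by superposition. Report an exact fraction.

M(1) = -197/60 kN·m

Load 1 — uniform load w=-17 kN/m over full span:
  M_1 = wLx/2 - wL²/12 - wx²/2 = (-17)·4·1/2 - (-17)·4²/12 - (-17)·1²/2 = -17/6 kN·m
Load 2 — triangular load w₀=-18 kN/m (0→w₀ over full span):
  M_2 = 3w₀Lx/20 - w₀L²/30 - w₀x³/(6L) = 3·(-18)·4·1/20 - (-18)·4²/30 - (-18)·1³/(6·4) = -9/20 kN·m
Superposition: M = Σ M_i = -197/60 kN·m ≈ -3.283333 kN·m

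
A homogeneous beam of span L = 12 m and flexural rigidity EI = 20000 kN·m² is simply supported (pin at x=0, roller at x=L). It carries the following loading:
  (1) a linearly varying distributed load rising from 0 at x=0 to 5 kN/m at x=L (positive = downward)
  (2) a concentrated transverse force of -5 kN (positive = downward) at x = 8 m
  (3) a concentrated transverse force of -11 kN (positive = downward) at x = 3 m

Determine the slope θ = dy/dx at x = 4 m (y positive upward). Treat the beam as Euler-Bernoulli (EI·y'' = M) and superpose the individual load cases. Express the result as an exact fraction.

Load 1 — triangular load w₀=5 kN/m (0→w₀ over full span):
  θ_1 = -w₀(7L⁴-30L²x²+15x⁴)/(360LEI) = -5·(7·12⁴-30·12²·4²+15·4⁴)/(360·12·20000) = -26/5625 rad
Load 2 — point force P=-5 kN at a=8 m (b=L-a=4):
  θ_2 = -Pb(L²-b²-3x²)/(6LEI)  [x≤a] = -(-5)·4·(12²-4²-3·4²)/(6·12·20000) = 1/900 rad
Load 3 — point force P=-11 kN at a=3 m (b=L-a=9):
  θ_3 = -Pa(2L²-6Lx+3x²+a²)/(6LEI)  [x>a] = -(-11)·3·(2·12²-6·12·4+3·4²+3²)/(6·12·20000) = 209/160000 rad
Superposition: θ = Σ θ_i = -127/57600 rad ≈ -0.002205 rad

θ(4) = -127/57600 rad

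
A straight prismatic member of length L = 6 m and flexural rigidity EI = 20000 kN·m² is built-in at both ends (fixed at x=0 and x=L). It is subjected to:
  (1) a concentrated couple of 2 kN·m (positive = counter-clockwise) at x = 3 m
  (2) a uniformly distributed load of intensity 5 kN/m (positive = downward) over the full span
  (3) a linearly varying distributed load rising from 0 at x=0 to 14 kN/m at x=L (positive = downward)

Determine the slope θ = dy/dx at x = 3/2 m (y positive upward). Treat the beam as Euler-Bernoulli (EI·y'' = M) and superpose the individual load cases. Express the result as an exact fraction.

Load 1 — applied couple M₀=2 kN·m at a=3 m (b=L-a=3):
  θ_1 = (R_Ax²/2 - M_Ax)/EI  [x≤a] with R_A=1/2, M_A=1/2 = ((1/2)·(3/2)²/2 - (1/2)·(3/2))/20000 = -3/320000 rad
Load 2 — uniform load w=5 kN/m over full span:
  θ_2 = -wx(L-x)(L-2x)/(12EI) = -5·(3/2)·(6-(3/2))·(6-2·(3/2))/(12·20000) = -27/64000 rad
Load 3 — triangular load w₀=14 kN/m (0→w₀ over full span):
  θ_3 = -w₀(2x(L-x)(L-2x)(x+2L)+x²(L-x)²)/(120LEI) = -14·(2·(3/2)·(6-(3/2))·(6-2·(3/2))·((3/2)+2·6)+(3/2)²·(6-(3/2))²)/(120·6·20000) = -7371/12800000 rad
Superposition: θ = Σ θ_i = -12891/12800000 rad ≈ -0.001007 rad

θ(3/2) = -12891/12800000 rad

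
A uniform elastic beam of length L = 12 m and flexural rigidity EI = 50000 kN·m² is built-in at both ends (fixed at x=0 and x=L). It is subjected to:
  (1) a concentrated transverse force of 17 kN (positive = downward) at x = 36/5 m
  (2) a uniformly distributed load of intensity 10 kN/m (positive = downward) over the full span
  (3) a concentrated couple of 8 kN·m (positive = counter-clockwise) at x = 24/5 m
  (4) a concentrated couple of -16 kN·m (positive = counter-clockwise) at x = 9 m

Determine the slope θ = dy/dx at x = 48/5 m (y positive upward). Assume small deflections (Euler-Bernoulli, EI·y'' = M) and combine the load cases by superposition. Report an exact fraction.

Load 1 — point force P=17 kN at a=36/5 m (b=L-a=24/5):
  θ_1 = Pa²(L-x)(2bL-(3b+a)(L-x))/(2L³EI)  [x>a] = 17·(36/5)²·(12-(48/5))·(2·(24/5)·12-(3·(24/5)+(36/5))·(12-(48/5)))/(2·12³·50000) = 15147/19531250 rad
Load 2 — uniform load w=10 kN/m over full span:
  θ_2 = -wx(L-x)(L-2x)/(12EI) = -10·(48/5)·(12-(48/5))·(12-2·(48/5))/(12·50000) = 216/78125 rad
Load 3 — applied couple M₀=8 kN·m at a=24/5 m (b=L-a=36/5):
  θ_3 = (R_Ax²/2 - M_Ax - M₀(x-a))/EI  [x>a] with R_A=24/25, M_A=24/25 = ((24/25)·(48/5)²/2 - (24/25)·(48/5) - 8·((48/5)-(24/5)))/50000 = -132/1953125 rad
Load 4 — applied couple M₀=-16 kN·m at a=9 m (b=L-a=3):
  θ_4 = (R_Ax²/2 - M_Ax - M₀(x-a))/EI  [x>a] with R_A=-3/2, M_A=-5 = ((-3/2)·(48/5)²/2 - (-5)·(48/5) - (-16)·((48/5)-9))/50000 = -18/78125 rad
Superposition: θ = Σ θ_i = 63327/19531250 rad ≈ 0.003242 rad

θ(48/5) = 63327/19531250 rad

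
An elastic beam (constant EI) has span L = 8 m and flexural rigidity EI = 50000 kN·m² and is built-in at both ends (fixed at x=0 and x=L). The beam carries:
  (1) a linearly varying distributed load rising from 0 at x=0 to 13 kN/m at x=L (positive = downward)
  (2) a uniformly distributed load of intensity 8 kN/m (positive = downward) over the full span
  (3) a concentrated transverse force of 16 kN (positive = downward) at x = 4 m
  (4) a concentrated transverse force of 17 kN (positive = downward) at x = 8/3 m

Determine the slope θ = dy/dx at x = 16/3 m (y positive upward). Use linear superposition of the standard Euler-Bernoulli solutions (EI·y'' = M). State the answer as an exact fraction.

Load 1 — triangular load w₀=13 kN/m (0→w₀ over full span):
  θ_1 = -w₀(2x(L-x)(L-2x)(x+2L)+x²(L-x)²)/(120LEI) = -13·(2·(16/3)·(8-(16/3))·(8-2·(16/3))·((16/3)+2·8)+(16/3)²·(8-(16/3))²)/(120·8·50000) = 1456/3796875 rad
Load 2 — uniform load w=8 kN/m over full span:
  θ_2 = -wx(L-x)(L-2x)/(12EI) = -8·(16/3)·(8-(16/3))·(8-2·(16/3))/(12·50000) = 128/253125 rad
Load 3 — point force P=16 kN at a=4 m (b=L-a=4):
  θ_3 = Pa²(L-x)(2bL-(3b+a)(L-x))/(2L³EI)  [x>a] = 16·4²·(8-(16/3))·(2·4·8-(3·4+4)·(8-(16/3)))/(2·8³·50000) = 8/28125 rad
Load 4 — point force P=17 kN at a=8/3 m (b=L-a=16/3):
  θ_4 = Pa²(L-x)(2bL-(3b+a)(L-x))/(2L³EI)  [x>a] = 17·(8/3)²·(8-(16/3))·(2·(16/3)·8-(3·(16/3)+(8/3))·(8-(16/3)))/(2·8³·50000) = 34/151875 rad
Superposition: θ = Σ θ_i = 5306/3796875 rad ≈ 0.001397 rad

θ(16/3) = 5306/3796875 rad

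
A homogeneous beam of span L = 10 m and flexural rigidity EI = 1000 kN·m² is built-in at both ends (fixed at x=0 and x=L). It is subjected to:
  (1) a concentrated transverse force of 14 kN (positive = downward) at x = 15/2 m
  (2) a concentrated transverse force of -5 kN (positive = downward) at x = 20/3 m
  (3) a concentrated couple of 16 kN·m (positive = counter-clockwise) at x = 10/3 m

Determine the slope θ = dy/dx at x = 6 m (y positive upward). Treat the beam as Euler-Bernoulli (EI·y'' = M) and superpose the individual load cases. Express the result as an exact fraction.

θ(6) = -121/22500 rad

Load 1 — point force P=14 kN at a=15/2 m (b=L-a=5/2):
  θ_1 = -Pb²x(2aL-(3a+b)x)/(2L³EI)  [x≤a] = -14·(5/2)²·6·(2·(15/2)·10-(3·(15/2)+(5/2))·6)/(2·10³·1000) = 0 rad
Load 2 — point force P=-5 kN at a=20/3 m (b=L-a=10/3):
  θ_2 = -Pb²x(2aL-(3a+b)x)/(2L³EI)  [x≤a] = -(-5)·(10/3)²·6·(2·(20/3)·10-(3·(20/3)+(10/3))·6)/(2·10³·1000) = -1/900 rad
Load 3 — applied couple M₀=16 kN·m at a=10/3 m (b=L-a=20/3):
  θ_3 = (R_Ax²/2 - M_Ax - M₀(x-a))/EI  [x>a] with R_A=32/15, M_A=0 = ((32/15)·6²/2 - 0·6 - 16·(6-(10/3)))/1000 = -8/1875 rad
Superposition: θ = Σ θ_i = -121/22500 rad ≈ -0.005378 rad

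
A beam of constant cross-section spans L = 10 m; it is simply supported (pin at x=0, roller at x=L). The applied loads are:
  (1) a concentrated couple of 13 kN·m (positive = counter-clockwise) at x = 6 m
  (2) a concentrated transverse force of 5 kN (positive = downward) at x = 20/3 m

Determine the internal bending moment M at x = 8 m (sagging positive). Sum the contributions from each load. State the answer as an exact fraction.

M(8) = 61/15 kN·m

Load 1 — applied couple M₀=13 kN·m at a=6 m (b=L-a=4):
  M_1 = M₀x/L - M₀  [x>a] = 13·8/10 - 13 = -13/5 kN·m
Load 2 — point force P=5 kN at a=20/3 m (b=L-a=10/3):
  M_2 = Pa(L-x)/L  [x>a] = 5·(20/3)·(10-8)/10 = 20/3 kN·m
Superposition: M = Σ M_i = 61/15 kN·m ≈ 4.066667 kN·m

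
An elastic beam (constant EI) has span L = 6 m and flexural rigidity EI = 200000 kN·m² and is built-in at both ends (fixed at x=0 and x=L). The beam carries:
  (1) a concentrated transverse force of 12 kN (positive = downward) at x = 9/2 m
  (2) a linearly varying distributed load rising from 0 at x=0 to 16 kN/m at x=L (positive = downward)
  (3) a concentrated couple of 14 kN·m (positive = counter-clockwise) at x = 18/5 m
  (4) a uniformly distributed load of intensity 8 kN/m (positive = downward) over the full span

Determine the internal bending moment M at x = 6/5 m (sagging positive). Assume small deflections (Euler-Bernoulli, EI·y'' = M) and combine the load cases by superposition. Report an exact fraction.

Load 1 — point force P=12 kN at a=9/2 m (b=L-a=3/2):
  M_1 = Pb²(3a+b)x/L³ - Pab²/L²  [x≤a] = 12·(3/2)²·(3·(9/2)+(3/2))·(6/5)/6³ - 12·(9/2)·(3/2)²/6² = -9/8 kN·m
Load 2 — triangular load w₀=16 kN/m (0→w₀ over full span):
  M_2 = 3w₀Lx/20 - w₀L²/30 - w₀x³/(6L) = 3·16·6·(6/5)/20 - 16·6²/30 - 16·(6/5)³/(6·6) = -336/125 kN·m
Load 3 — applied couple M₀=14 kN·m at a=18/5 m (b=L-a=12/5):
  M_3 = R_Ax - M_A  [x≤a] with R_A=84/25, M_A=112/25 = (84/25)·(6/5) - (112/25) = -56/125 kN·m
Load 4 — uniform load w=8 kN/m over full span:
  M_4 = wLx/2 - wL²/12 - wx²/2 = 8·6·(6/5)/2 - 8·6²/12 - 8·(6/5)²/2 = -24/25 kN·m
Superposition: M = Σ M_i = -5221/1000 kN·m ≈ -5.221000 kN·m

M(6/5) = -5221/1000 kN·m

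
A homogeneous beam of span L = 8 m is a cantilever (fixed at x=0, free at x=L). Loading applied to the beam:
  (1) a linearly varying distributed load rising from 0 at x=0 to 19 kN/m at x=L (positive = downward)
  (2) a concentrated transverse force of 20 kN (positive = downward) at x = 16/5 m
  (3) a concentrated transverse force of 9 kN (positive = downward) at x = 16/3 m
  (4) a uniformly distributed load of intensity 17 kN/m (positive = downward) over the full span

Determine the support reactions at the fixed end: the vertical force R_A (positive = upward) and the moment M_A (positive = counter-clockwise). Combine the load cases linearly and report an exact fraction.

R_A = 241 kN, M_A = 3184/3 kN·m

Load 1 — triangular load w₀=19 kN/m (0→w₀ over full span):
  R_A = w₀L/2 = 19·8/2 = 76 kN
  M_A = w₀L²/3 = 19·8²/3 = 1216/3 kN·m
Load 2 — point force P=20 kN at a=16/5 m (b=L-a=24/5):
  R_A = P = 20 kN
  M_A = Pa = 20·(16/5) = 64 kN·m
Load 3 — point force P=9 kN at a=16/3 m (b=L-a=8/3):
  R_A = P = 9 kN
  M_A = Pa = 9·(16/3) = 48 kN·m
Load 4 — uniform load w=17 kN/m over full span:
  R_A = wL = 17·8 = 136 kN
  M_A = wL²/2 = 17·8²/2 = 544 kN·m
Superposition: R_A = 241 kN, M_A = 3184/3 kN·m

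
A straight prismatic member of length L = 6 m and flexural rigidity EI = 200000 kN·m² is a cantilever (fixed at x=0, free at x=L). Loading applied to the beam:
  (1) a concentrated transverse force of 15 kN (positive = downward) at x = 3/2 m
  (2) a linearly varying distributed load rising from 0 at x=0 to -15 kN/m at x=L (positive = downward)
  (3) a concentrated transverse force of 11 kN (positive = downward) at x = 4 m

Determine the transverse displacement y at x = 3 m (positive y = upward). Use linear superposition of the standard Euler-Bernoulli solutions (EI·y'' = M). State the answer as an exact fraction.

y(3) = 27/12800 m

Load 1 — point force P=15 kN at a=3/2 m (b=L-a=9/2):
  y_1 = -Pa²(3x-a)/(6EI)  [x>a] = -15·(3/2)²·(3·3-(3/2))/(6·200000) = -27/128000 m
Load 2 — triangular load w₀=-15 kN/m (0→w₀ over full span):
  y_2 = (w₀Lx³/12-w₀L²x²/6-w₀x⁵/(120L))/EI = ((-15)·6·3³/12-(-15)·6²·3²/6-(-15)·3⁵/(120·6))/200000 = 9801/3200000 m
Load 3 — point force P=11 kN at a=4 m (b=L-a=2):
  y_3 = -Px²(3a-x)/(6EI)  [x≤a] = -11·3²·(3·4-3)/(6·200000) = -297/400000 m
Superposition: y = Σ y_i = 27/12800 m ≈ 0.002109 m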